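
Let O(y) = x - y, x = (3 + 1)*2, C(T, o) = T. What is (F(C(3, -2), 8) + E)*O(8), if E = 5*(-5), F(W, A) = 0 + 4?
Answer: 0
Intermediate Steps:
x = 8 (x = 4*2 = 8)
F(W, A) = 4
E = -25
O(y) = 8 - y
(F(C(3, -2), 8) + E)*O(8) = (4 - 25)*(8 - 1*8) = -21*(8 - 8) = -21*0 = 0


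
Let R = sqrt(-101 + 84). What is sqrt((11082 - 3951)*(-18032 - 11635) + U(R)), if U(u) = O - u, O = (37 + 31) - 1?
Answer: sqrt(-211555310 - I*sqrt(17)) ≈ 0.e-4 - 14545.0*I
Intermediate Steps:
R = I*sqrt(17) (R = sqrt(-17) = I*sqrt(17) ≈ 4.1231*I)
O = 67 (O = 68 - 1 = 67)
U(u) = 67 - u
sqrt((11082 - 3951)*(-18032 - 11635) + U(R)) = sqrt((11082 - 3951)*(-18032 - 11635) + (67 - I*sqrt(17))) = sqrt(7131*(-29667) + (67 - I*sqrt(17))) = sqrt(-211555377 + (67 - I*sqrt(17))) = sqrt(-211555310 - I*sqrt(17))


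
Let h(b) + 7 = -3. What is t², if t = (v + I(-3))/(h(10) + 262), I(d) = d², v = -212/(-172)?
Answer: 12100/7338681 ≈ 0.0016488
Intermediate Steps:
h(b) = -10 (h(b) = -7 - 3 = -10)
v = 53/43 (v = -212*(-1/172) = 53/43 ≈ 1.2326)
t = 110/2709 (t = (53/43 + (-3)²)/(-10 + 262) = (53/43 + 9)/252 = (440/43)*(1/252) = 110/2709 ≈ 0.040605)
t² = (110/2709)² = 12100/7338681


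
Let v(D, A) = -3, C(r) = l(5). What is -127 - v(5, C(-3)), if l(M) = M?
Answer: -124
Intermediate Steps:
C(r) = 5
-127 - v(5, C(-3)) = -127 - 1*(-3) = -127 + 3 = -124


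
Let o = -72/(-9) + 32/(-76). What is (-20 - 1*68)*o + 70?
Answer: -11342/19 ≈ -596.95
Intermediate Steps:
o = 144/19 (o = -72*(-⅑) + 32*(-1/76) = 8 - 8/19 = 144/19 ≈ 7.5789)
(-20 - 1*68)*o + 70 = (-20 - 1*68)*(144/19) + 70 = (-20 - 68)*(144/19) + 70 = -88*144/19 + 70 = -12672/19 + 70 = -11342/19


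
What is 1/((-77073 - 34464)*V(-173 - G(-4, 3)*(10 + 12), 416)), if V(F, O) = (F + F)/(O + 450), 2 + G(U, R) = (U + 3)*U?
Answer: 433/24203529 ≈ 1.7890e-5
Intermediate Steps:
G(U, R) = -2 + U*(3 + U) (G(U, R) = -2 + (U + 3)*U = -2 + (3 + U)*U = -2 + U*(3 + U))
V(F, O) = 2*F/(450 + O) (V(F, O) = (2*F)/(450 + O) = 2*F/(450 + O))
1/((-77073 - 34464)*V(-173 - G(-4, 3)*(10 + 12), 416)) = 1/((-77073 - 34464)*((2*(-173 - (-2 + (-4)² + 3*(-4))*(10 + 12))/(450 + 416)))) = 1/((-111537)*((2*(-173 - (-2 + 16 - 12)*22)/866))) = -433/(-173 - 2*22)/111537 = -433/(-173 - 1*44)/111537 = -433/(-173 - 44)/111537 = -1/(111537*(2*(-217)*(1/866))) = -1/(111537*(-217/433)) = -1/111537*(-433/217) = 433/24203529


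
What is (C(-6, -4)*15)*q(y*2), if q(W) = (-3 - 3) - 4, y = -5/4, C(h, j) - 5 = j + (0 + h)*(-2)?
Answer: -1950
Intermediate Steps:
C(h, j) = 5 + j - 2*h (C(h, j) = 5 + (j + (0 + h)*(-2)) = 5 + (j + h*(-2)) = 5 + (j - 2*h) = 5 + j - 2*h)
y = -5/4 (y = -5*1/4 = -5/4 ≈ -1.2500)
q(W) = -10 (q(W) = -6 - 4 = -10)
(C(-6, -4)*15)*q(y*2) = ((5 - 4 - 2*(-6))*15)*(-10) = ((5 - 4 + 12)*15)*(-10) = (13*15)*(-10) = 195*(-10) = -1950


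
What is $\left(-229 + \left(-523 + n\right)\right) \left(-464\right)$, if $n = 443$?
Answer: $143376$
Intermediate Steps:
$\left(-229 + \left(-523 + n\right)\right) \left(-464\right) = \left(-229 + \left(-523 + 443\right)\right) \left(-464\right) = \left(-229 - 80\right) \left(-464\right) = \left(-309\right) \left(-464\right) = 143376$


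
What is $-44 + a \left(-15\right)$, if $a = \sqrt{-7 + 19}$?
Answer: $-44 - 30 \sqrt{3} \approx -95.962$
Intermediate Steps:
$a = 2 \sqrt{3}$ ($a = \sqrt{12} = 2 \sqrt{3} \approx 3.4641$)
$-44 + a \left(-15\right) = -44 + 2 \sqrt{3} \left(-15\right) = -44 - 30 \sqrt{3}$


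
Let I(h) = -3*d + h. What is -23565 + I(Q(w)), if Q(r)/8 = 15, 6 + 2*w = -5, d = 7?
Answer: -23466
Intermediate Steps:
w = -11/2 (w = -3 + (½)*(-5) = -3 - 5/2 = -11/2 ≈ -5.5000)
Q(r) = 120 (Q(r) = 8*15 = 120)
I(h) = -21 + h (I(h) = -3*7 + h = -21 + h)
-23565 + I(Q(w)) = -23565 + (-21 + 120) = -23565 + 99 = -23466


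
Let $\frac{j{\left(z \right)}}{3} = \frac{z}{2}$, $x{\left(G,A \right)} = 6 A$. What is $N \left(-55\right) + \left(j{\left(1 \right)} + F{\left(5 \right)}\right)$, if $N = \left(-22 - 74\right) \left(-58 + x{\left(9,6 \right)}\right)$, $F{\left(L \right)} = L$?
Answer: $- \frac{232307}{2} \approx -1.1615 \cdot 10^{5}$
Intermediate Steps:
$j{\left(z \right)} = \frac{3 z}{2}$ ($j{\left(z \right)} = 3 \frac{z}{2} = \frac{3 z}{2}$)
$N = 2112$ ($N = \left(-22 - 74\right) \left(-58 + 6 \cdot 6\right) = - 96 \left(-58 + 36\right) = \left(-96\right) \left(-22\right) = 2112$)
$N \left(-55\right) + \left(j{\left(1 \right)} + F{\left(5 \right)}\right) = 2112 \left(-55\right) + \left(\frac{3}{2} \cdot 1 + 5\right) = -116160 + \left(\frac{3}{2} + 5\right) = -116160 + \frac{13}{2} = - \frac{232307}{2}$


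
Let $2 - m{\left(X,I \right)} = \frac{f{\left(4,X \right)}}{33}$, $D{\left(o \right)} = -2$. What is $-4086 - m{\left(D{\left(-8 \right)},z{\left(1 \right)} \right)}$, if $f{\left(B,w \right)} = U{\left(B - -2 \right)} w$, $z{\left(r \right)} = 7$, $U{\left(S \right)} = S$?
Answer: $- \frac{44972}{11} \approx -4088.4$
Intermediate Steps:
$f{\left(B,w \right)} = w \left(2 + B\right)$ ($f{\left(B,w \right)} = \left(B - -2\right) w = \left(B + 2\right) w = \left(2 + B\right) w = w \left(2 + B\right)$)
$m{\left(X,I \right)} = 2 - \frac{2 X}{11}$ ($m{\left(X,I \right)} = 2 - \frac{X \left(2 + 4\right)}{33} = 2 - X 6 \cdot \frac{1}{33} = 2 - 6 X \frac{1}{33} = 2 - \frac{2 X}{11}$)
$-4086 - m{\left(D{\left(-8 \right)},z{\left(1 \right)} \right)} = -4086 - \left(2 - - \frac{4}{11}\right) = -4086 - \left(2 + \frac{4}{11}\right) = -4086 - \frac{26}{11} = - \frac{44972}{11}$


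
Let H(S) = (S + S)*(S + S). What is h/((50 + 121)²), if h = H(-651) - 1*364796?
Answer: 1330408/29241 ≈ 45.498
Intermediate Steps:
H(S) = 4*S² (H(S) = (2*S)*(2*S) = 4*S²)
h = 1330408 (h = 4*(-651)² - 1*364796 = 4*423801 - 364796 = 1695204 - 364796 = 1330408)
h/((50 + 121)²) = 1330408/((50 + 121)²) = 1330408/(171²) = 1330408/29241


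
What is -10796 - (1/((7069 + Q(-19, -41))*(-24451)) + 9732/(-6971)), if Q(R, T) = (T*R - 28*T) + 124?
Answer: -16780050317607109/1554485039520 ≈ -10795.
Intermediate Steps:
Q(R, T) = 124 - 28*T + R*T (Q(R, T) = (R*T - 28*T) + 124 = (-28*T + R*T) + 124 = 124 - 28*T + R*T)
-10796 - (1/((7069 + Q(-19, -41))*(-24451)) + 9732/(-6971)) = -10796 - (1/((7069 + (124 - 28*(-41) - 19*(-41)))*(-24451)) + 9732/(-6971)) = -10796 - (-1/24451/(7069 + (124 + 1148 + 779)) + 9732*(-1/6971)) = -10796 - (-1/24451/(7069 + 2051) - 9732/6971) = -10796 - (-1/24451/9120 - 9732/6971) = -10796 - ((1/9120)*(-1/24451) - 9732/6971) = -10796 - (-1/222993120 - 9732/6971) = -10796 - 1*(-2170169050811/1554485039520) = -10796 + 2170169050811/1554485039520 = -16780050317607109/1554485039520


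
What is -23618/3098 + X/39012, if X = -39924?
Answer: -43544582/5035799 ≈ -8.6470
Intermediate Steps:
-23618/3098 + X/39012 = -23618/3098 - 39924/39012 = -23618*1/3098 - 39924*1/39012 = -11809/1549 - 3327/3251 = -43544582/5035799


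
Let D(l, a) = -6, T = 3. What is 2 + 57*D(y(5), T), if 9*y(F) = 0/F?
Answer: -340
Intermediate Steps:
y(F) = 0 (y(F) = (0/F)/9 = (⅑)*0 = 0)
2 + 57*D(y(5), T) = 2 + 57*(-6) = 2 - 342 = -340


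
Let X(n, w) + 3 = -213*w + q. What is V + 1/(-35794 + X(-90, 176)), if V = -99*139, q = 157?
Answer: -1006314409/73128 ≈ -13761.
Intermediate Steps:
X(n, w) = 154 - 213*w (X(n, w) = -3 + (-213*w + 157) = -3 + (157 - 213*w) = 154 - 213*w)
V = -13761
V + 1/(-35794 + X(-90, 176)) = -13761 + 1/(-35794 + (154 - 213*176)) = -13761 + 1/(-35794 + (154 - 37488)) = -13761 + 1/(-35794 - 37334) = -13761 + 1/(-73128) = -13761 - 1/73128 = -1006314409/73128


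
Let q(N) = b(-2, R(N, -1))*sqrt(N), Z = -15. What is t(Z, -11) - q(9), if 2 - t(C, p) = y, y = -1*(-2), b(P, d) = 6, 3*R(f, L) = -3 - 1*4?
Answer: -18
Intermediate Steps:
R(f, L) = -7/3 (R(f, L) = (-3 - 1*4)/3 = (-3 - 4)/3 = (1/3)*(-7) = -7/3)
y = 2
t(C, p) = 0 (t(C, p) = 2 - 1*2 = 2 - 2 = 0)
q(N) = 6*sqrt(N)
t(Z, -11) - q(9) = 0 - 6*sqrt(9) = 0 - 6*3 = 0 - 1*18 = 0 - 18 = -18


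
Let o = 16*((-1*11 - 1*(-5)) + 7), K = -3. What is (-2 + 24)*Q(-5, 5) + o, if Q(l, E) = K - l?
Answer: 60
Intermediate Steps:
Q(l, E) = -3 - l
o = 16 (o = 16*((-11 + 5) + 7) = 16*(-6 + 7) = 16*1 = 16)
(-2 + 24)*Q(-5, 5) + o = (-2 + 24)*(-3 - 1*(-5)) + 16 = 22*(-3 + 5) + 16 = 22*2 + 16 = 44 + 16 = 60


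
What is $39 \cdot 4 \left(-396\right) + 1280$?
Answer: $-60496$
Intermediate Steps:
$39 \cdot 4 \left(-396\right) + 1280 = 156 \left(-396\right) + 1280 = -61776 + 1280 = -60496$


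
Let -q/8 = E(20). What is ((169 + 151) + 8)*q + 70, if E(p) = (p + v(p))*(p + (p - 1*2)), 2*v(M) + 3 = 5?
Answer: -2093882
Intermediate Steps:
v(M) = 1 (v(M) = -3/2 + (½)*5 = -3/2 + 5/2 = 1)
E(p) = (1 + p)*(-2 + 2*p) (E(p) = (p + 1)*(p + (p - 1*2)) = (1 + p)*(p + (p - 2)) = (1 + p)*(p + (-2 + p)) = (1 + p)*(-2 + 2*p))
q = -6384 (q = -8*(-2 + 2*20²) = -8*(-2 + 2*400) = -8*(-2 + 800) = -8*798 = -6384)
((169 + 151) + 8)*q + 70 = ((169 + 151) + 8)*(-6384) + 70 = (320 + 8)*(-6384) + 70 = 328*(-6384) + 70 = -2093952 + 70 = -2093882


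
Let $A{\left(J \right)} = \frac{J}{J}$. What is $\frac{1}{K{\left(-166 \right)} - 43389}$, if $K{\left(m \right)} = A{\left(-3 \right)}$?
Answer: $- \frac{1}{43388} \approx -2.3048 \cdot 10^{-5}$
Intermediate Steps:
$A{\left(J \right)} = 1$
$K{\left(m \right)} = 1$
$\frac{1}{K{\left(-166 \right)} - 43389} = \frac{1}{1 - 43389} = \frac{1}{-43388} = - \frac{1}{43388}$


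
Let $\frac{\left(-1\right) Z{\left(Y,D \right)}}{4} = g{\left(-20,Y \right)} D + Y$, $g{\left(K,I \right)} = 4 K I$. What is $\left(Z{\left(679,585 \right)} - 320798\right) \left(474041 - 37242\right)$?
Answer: $55379686139514$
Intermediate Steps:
$g{\left(K,I \right)} = 4 I K$
$Z{\left(Y,D \right)} = - 4 Y + 320 D Y$ ($Z{\left(Y,D \right)} = - 4 \left(4 Y \left(-20\right) D + Y\right) = - 4 \left(- 80 Y D + Y\right) = - 4 \left(- 80 D Y + Y\right) = - 4 \left(Y - 80 D Y\right) = - 4 Y + 320 D Y$)
$\left(Z{\left(679,585 \right)} - 320798\right) \left(474041 - 37242\right) = \left(4 \cdot 679 \left(-1 + 80 \cdot 585\right) - 320798\right) \left(474041 - 37242\right) = \left(4 \cdot 679 \left(-1 + 46800\right) - 320798\right) \left(474041 - 37242\right) = \left(4 \cdot 679 \cdot 46799 - 320798\right) \left(474041 - 37242\right) = \left(127106084 - 320798\right) 436799 = 126785286 \cdot 436799 = 55379686139514$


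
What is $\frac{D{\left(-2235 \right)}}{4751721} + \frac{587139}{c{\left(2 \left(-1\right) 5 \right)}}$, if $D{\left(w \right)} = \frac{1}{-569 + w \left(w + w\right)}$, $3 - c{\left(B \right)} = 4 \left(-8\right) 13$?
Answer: $\frac{27870975954462580358}{19889564353449219} \approx 1401.3$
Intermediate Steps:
$c{\left(B \right)} = 419$ ($c{\left(B \right)} = 3 - 4 \left(-8\right) 13 = 3 - \left(-32\right) 13 = 3 - -416 = 3 + 416 = 419$)
$D{\left(w \right)} = \frac{1}{-569 + 2 w^{2}}$ ($D{\left(w \right)} = \frac{1}{-569 + w 2 w} = \frac{1}{-569 + 2 w^{2}}$)
$\frac{D{\left(-2235 \right)}}{4751721} + \frac{587139}{c{\left(2 \left(-1\right) 5 \right)}} = \frac{1}{\left(-569 + 2 \left(-2235\right)^{2}\right) 4751721} + \frac{587139}{419} = \frac{1}{-569 + 2 \cdot 4995225} \cdot \frac{1}{4751721} + 587139 \cdot \frac{1}{419} = \frac{1}{-569 + 9990450} \cdot \frac{1}{4751721} + \frac{587139}{419} = \frac{1}{9989881} \cdot \frac{1}{4751721} + \frac{587139}{419} = \frac{1}{47469127335201} + \frac{587139}{419} = \frac{27870975954462580358}{19889564353449219}$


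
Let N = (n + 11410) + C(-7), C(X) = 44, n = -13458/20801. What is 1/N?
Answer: 20801/238241196 ≈ 8.7311e-5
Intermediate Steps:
n = -13458/20801 (n = -13458*1/20801 = -13458/20801 ≈ -0.64699)
N = 238241196/20801 (N = (-13458/20801 + 11410) + 44 = 237325952/20801 + 44 = 238241196/20801 ≈ 11453.)
1/N = 1/(238241196/20801) = 20801/238241196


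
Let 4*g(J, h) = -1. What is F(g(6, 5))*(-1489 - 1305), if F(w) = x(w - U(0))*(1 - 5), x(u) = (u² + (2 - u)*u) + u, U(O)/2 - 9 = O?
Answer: -611886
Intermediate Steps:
U(O) = 18 + 2*O
x(u) = u + u² + u*(2 - u) (x(u) = (u² + u*(2 - u)) + u = u + u² + u*(2 - u))
g(J, h) = -¼ (g(J, h) = (¼)*(-1) = -¼)
F(w) = 216 - 12*w (F(w) = (3*(w - (18 + 2*0)))*(1 - 5) = (3*(w - (18 + 0)))*(-4) = (3*(w - 1*18))*(-4) = (3*(w - 18))*(-4) = (3*(-18 + w))*(-4) = (-54 + 3*w)*(-4) = 216 - 12*w)
F(g(6, 5))*(-1489 - 1305) = (216 - 12*(-¼))*(-1489 - 1305) = (216 + 3)*(-2794) = 219*(-2794) = -611886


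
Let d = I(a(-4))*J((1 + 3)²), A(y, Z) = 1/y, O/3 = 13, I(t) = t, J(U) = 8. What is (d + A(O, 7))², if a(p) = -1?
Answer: 96721/1521 ≈ 63.590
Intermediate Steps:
O = 39 (O = 3*13 = 39)
d = -8 (d = -1*8 = -8)
(d + A(O, 7))² = (-8 + 1/39)² = (-311/39)² = 96721/1521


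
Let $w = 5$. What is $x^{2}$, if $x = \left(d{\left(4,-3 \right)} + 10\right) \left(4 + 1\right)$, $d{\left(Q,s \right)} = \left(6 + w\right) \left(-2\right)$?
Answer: $3600$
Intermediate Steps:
$d{\left(Q,s \right)} = -22$ ($d{\left(Q,s \right)} = \left(6 + 5\right) \left(-2\right) = 11 \left(-2\right) = -22$)
$x = -60$ ($x = \left(-22 + 10\right) \left(4 + 1\right) = \left(-12\right) 5 = -60$)
$x^{2} = \left(-60\right)^{2} = 3600$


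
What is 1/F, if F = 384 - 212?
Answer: 1/172 ≈ 0.0058140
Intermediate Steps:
F = 172
1/F = 1/172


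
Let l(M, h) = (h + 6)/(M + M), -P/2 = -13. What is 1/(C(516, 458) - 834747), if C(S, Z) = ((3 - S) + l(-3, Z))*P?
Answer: -3/2550287 ≈ -1.1763e-6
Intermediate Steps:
P = 26 (P = -2*(-13) = 26)
l(M, h) = (6 + h)/(2*M) (l(M, h) = (6 + h)/((2*M)) = (6 + h)*(1/(2*M)) = (6 + h)/(2*M))
C(S, Z) = 52 - 26*S - 13*Z/3 (C(S, Z) = ((3 - S) + (1/2)*(6 + Z)/(-3))*26 = ((3 - S) + (1/2)*(-1/3)*(6 + Z))*26 = ((3 - S) + (-1 - Z/6))*26 = (2 - S - Z/6)*26 = 52 - 26*S - 13*Z/3)
1/(C(516, 458) - 834747) = 1/((52 - 26*516 - 13/3*458) - 834747) = 1/((52 - 13416 - 5954/3) - 834747) = 1/(-46046/3 - 834747) = 1/(-2550287/3) = -3/2550287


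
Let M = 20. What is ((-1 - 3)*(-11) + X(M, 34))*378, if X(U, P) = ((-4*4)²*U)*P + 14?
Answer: 65824164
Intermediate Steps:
X(U, P) = 14 + 256*P*U (X(U, P) = ((-16)²*U)*P + 14 = (256*U)*P + 14 = 256*P*U + 14 = 14 + 256*P*U)
((-1 - 3)*(-11) + X(M, 34))*378 = ((-1 - 3)*(-11) + (14 + 256*34*20))*378 = (-4*(-11) + (14 + 174080))*378 = (44 + 174094)*378 = 174138*378 = 65824164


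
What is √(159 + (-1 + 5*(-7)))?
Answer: √123 ≈ 11.091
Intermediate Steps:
√(159 + (-1 + 5*(-7))) = √(159 + (-1 - 35)) = √(159 - 36) = √123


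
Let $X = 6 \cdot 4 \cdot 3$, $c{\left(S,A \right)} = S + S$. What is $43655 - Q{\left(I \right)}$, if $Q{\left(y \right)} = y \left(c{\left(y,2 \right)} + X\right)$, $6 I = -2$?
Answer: $\frac{393109}{9} \approx 43679.0$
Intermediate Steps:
$I = - \frac{1}{3}$ ($I = \frac{1}{6} \left(-2\right) = - \frac{1}{3} \approx -0.33333$)
$c{\left(S,A \right)} = 2 S$
$X = 72$ ($X = 24 \cdot 3 = 72$)
$Q{\left(y \right)} = y \left(72 + 2 y\right)$ ($Q{\left(y \right)} = y \left(2 y + 72\right) = y \left(72 + 2 y\right)$)
$43655 - Q{\left(I \right)} = 43655 - 2 \left(- \frac{1}{3}\right) \left(36 - \frac{1}{3}\right) = 43655 - 2 \left(- \frac{1}{3}\right) \frac{107}{3} = 43655 - - \frac{214}{9} = 43655 + \frac{214}{9} = \frac{393109}{9}$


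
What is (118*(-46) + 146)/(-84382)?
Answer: 2641/42191 ≈ 0.062596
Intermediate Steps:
(118*(-46) + 146)/(-84382) = (-5428 + 146)*(-1/84382) = -5282*(-1/84382) = 2641/42191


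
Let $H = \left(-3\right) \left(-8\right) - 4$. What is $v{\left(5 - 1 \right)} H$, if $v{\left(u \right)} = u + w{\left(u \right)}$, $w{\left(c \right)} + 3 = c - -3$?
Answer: $160$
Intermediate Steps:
$H = 20$ ($H = 24 - 4 = 20$)
$w{\left(c \right)} = c$ ($w{\left(c \right)} = -3 + \left(c - -3\right) = -3 + \left(c + 3\right) = -3 + \left(3 + c\right) = c$)
$v{\left(u \right)} = 2 u$ ($v{\left(u \right)} = u + u = 2 u$)
$v{\left(5 - 1 \right)} H = 2 \left(5 - 1\right) 20 = 2 \cdot 4 \cdot 20 = 8 \cdot 20 = 160$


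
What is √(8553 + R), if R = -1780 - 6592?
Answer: √181 ≈ 13.454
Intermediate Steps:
R = -8372
√(8553 + R) = √(8553 - 8372) = √181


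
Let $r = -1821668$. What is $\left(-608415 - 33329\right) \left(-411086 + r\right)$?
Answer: $1432856482976$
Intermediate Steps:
$\left(-608415 - 33329\right) \left(-411086 + r\right) = \left(-608415 - 33329\right) \left(-411086 - 1821668\right) = \left(-641744\right) \left(-2232754\right) = 1432856482976$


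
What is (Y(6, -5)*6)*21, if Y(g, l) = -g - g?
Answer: -1512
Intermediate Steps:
Y(g, l) = -2*g
(Y(6, -5)*6)*21 = (-2*6*6)*21 = -12*6*21 = -72*21 = -1512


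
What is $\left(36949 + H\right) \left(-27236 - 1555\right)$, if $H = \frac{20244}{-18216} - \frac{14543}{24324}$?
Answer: $- \frac{2182094774550747}{2051324} \approx -1.0637 \cdot 10^{9}$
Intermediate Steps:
$H = - \frac{3506159}{2051324}$ ($H = 20244 \left(- \frac{1}{18216}\right) - \frac{14543}{24324} = - \frac{1687}{1518} - \frac{14543}{24324} = - \frac{3506159}{2051324} \approx -1.7092$)
$\left(36949 + H\right) \left(-27236 - 1555\right) = \left(36949 - \frac{3506159}{2051324}\right) \left(-27236 - 1555\right) = \frac{75790864317}{2051324} \left(-28791\right) = - \frac{2182094774550747}{2051324}$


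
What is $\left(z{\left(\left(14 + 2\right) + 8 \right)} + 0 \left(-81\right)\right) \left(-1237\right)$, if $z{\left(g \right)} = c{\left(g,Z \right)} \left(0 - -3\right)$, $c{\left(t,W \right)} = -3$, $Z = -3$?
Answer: $11133$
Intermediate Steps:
$z{\left(g \right)} = -9$ ($z{\left(g \right)} = - 3 \left(0 - -3\right) = - 3 \left(0 + 3\right) = \left(-3\right) 3 = -9$)
$\left(z{\left(\left(14 + 2\right) + 8 \right)} + 0 \left(-81\right)\right) \left(-1237\right) = \left(-9 + 0 \left(-81\right)\right) \left(-1237\right) = \left(-9 + 0\right) \left(-1237\right) = \left(-9\right) \left(-1237\right) = 11133$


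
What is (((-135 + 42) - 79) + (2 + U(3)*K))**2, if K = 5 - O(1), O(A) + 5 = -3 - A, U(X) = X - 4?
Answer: 33856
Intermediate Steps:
U(X) = -4 + X
O(A) = -8 - A (O(A) = -5 + (-3 - A) = -8 - A)
K = 14 (K = 5 - (-8 - 1*1) = 5 - (-8 - 1) = 5 - 1*(-9) = 5 + 9 = 14)
(((-135 + 42) - 79) + (2 + U(3)*K))**2 = (((-135 + 42) - 79) + (2 + (-4 + 3)*14))**2 = ((-93 - 79) + (2 - 1*14))**2 = (-172 + (2 - 14))**2 = (-172 - 12)**2 = (-184)**2 = 33856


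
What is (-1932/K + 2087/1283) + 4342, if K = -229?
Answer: 1278666673/293807 ≈ 4352.1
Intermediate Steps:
(-1932/K + 2087/1283) + 4342 = (-1932/(-229) + 2087/1283) + 4342 = (-1932*(-1/229) + 2087*(1/1283)) + 4342 = (1932/229 + 2087/1283) + 4342 = 2956679/293807 + 4342 = 1278666673/293807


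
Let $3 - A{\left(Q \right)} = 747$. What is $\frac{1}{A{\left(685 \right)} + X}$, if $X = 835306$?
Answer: $\frac{1}{834562} \approx 1.1982 \cdot 10^{-6}$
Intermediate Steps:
$A{\left(Q \right)} = -744$ ($A{\left(Q \right)} = 3 - 747 = -744$)
$\frac{1}{A{\left(685 \right)} + X} = \frac{1}{-744 + 835306} = \frac{1}{834562}$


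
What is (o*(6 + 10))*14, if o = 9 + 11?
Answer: 4480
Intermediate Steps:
o = 20
(o*(6 + 10))*14 = (20*(6 + 10))*14 = (20*16)*14 = 320*14 = 4480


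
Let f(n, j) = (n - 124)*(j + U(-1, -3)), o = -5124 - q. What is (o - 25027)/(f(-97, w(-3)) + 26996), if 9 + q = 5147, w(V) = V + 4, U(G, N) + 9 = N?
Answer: -11763/9809 ≈ -1.1992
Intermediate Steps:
U(G, N) = -9 + N
w(V) = 4 + V
q = 5138 (q = -9 + 5147 = 5138)
o = -10262 (o = -5124 - 1*5138 = -5124 - 5138 = -10262)
f(n, j) = (-124 + n)*(-12 + j) (f(n, j) = (n - 124)*(j + (-9 - 3)) = (-124 + n)*(j - 12) = (-124 + n)*(-12 + j))
(o - 25027)/(f(-97, w(-3)) + 26996) = (-10262 - 25027)/((1488 - 124*(4 - 3) - 12*(-97) + (4 - 3)*(-97)) + 26996) = -35289/((1488 - 124*1 + 1164 + 1*(-97)) + 26996) = -35289/((1488 - 124 + 1164 - 97) + 26996) = -35289/(2431 + 26996) = -35289/29427 = -35289*1/29427 = -11763/9809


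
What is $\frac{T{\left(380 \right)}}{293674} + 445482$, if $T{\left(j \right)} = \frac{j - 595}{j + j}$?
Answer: $\frac{19885625091893}{44638448} \approx 4.4548 \cdot 10^{5}$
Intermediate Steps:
$T{\left(j \right)} = \frac{-595 + j}{2 j}$
$\frac{T{\left(380 \right)}}{293674} + 445482 = \frac{\frac{1}{2} \cdot \frac{1}{380} \left(-595 + 380\right)}{293674} + 445482 = \frac{1}{2} \cdot \frac{1}{380} \left(-215\right) \frac{1}{293674} + 445482 = \left(- \frac{43}{152}\right) \frac{1}{293674} + 445482 = - \frac{43}{44638448} + 445482 = \frac{19885625091893}{44638448}$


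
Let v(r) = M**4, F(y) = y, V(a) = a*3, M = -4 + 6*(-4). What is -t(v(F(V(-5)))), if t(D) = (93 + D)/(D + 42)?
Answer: -614749/614698 ≈ -1.0001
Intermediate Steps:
M = -28 (M = -4 - 24 = -28)
V(a) = 3*a
v(r) = 614656 (v(r) = (-28)**4 = 614656)
t(D) = (93 + D)/(42 + D)
-t(v(F(V(-5)))) = -(93 + 614656)/(42 + 614656) = -614749/614698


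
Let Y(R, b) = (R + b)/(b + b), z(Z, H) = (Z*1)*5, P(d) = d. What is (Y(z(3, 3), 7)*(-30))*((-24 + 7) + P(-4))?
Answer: 990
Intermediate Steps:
z(Z, H) = 5*Z (z(Z, H) = Z*5 = 5*Z)
Y(R, b) = (R + b)/(2*b) (Y(R, b) = (R + b)/((2*b)) = (R + b)*(1/(2*b)) = (R + b)/(2*b))
(Y(z(3, 3), 7)*(-30))*((-24 + 7) + P(-4)) = (((½)*(5*3 + 7)/7)*(-30))*((-24 + 7) - 4) = (((½)*(⅐)*(15 + 7))*(-30))*(-17 - 4) = (((½)*(⅐)*22)*(-30))*(-21) = ((11/7)*(-30))*(-21) = -330/7*(-21) = 990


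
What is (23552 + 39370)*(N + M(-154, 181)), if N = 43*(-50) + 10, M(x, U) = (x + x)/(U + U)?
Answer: -24381897468/181 ≈ -1.3471e+8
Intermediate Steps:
M(x, U) = x/U (M(x, U) = (2*x)/((2*U)) = (2*x)*(1/(2*U)) = x/U)
N = -2140 (N = -2150 + 10 = -2140)
(23552 + 39370)*(N + M(-154, 181)) = (23552 + 39370)*(-2140 - 154/181) = 62922*(-2140 - 154*1/181) = 62922*(-2140 - 154/181) = 62922*(-387494/181) = -24381897468/181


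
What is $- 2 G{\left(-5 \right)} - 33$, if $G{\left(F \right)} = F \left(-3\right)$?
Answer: $-63$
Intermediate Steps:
$G{\left(F \right)} = - 3 F$
$- 2 G{\left(-5 \right)} - 33 = - 2 \left(\left(-3\right) \left(-5\right)\right) - 33 = \left(-2\right) 15 - 33 = -30 - 33 = -63$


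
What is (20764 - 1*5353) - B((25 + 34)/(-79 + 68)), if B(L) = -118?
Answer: 15529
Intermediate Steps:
(20764 - 1*5353) - B((25 + 34)/(-79 + 68)) = (20764 - 1*5353) - 1*(-118) = (20764 - 5353) + 118 = 15411 + 118 = 15529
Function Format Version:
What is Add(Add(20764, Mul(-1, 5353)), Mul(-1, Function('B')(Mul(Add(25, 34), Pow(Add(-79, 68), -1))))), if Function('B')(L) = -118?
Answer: 15529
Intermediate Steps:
Add(Add(20764, Mul(-1, 5353)), Mul(-1, Function('B')(Mul(Add(25, 34), Pow(Add(-79, 68), -1))))) = Add(Add(20764, Mul(-1, 5353)), Mul(-1, -118)) = Add(Add(20764, -5353), 118) = Add(15411, 118) = 15529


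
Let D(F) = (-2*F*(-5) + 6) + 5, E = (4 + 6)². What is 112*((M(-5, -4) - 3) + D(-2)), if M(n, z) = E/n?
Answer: -3584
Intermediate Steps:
E = 100 (E = 10² = 100)
M(n, z) = 100/n
D(F) = 11 + 10*F (D(F) = (10*F + 6) + 5 = (6 + 10*F) + 5 = 11 + 10*F)
112*((M(-5, -4) - 3) + D(-2)) = 112*((100/(-5) - 3) + (11 + 10*(-2))) = 112*((100*(-⅕) - 3) + (11 - 20)) = 112*((-20 - 3) - 9) = 112*(-23 - 9) = 112*(-32) = -3584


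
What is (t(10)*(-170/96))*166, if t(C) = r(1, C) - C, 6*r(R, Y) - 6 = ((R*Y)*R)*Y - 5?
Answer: -289255/144 ≈ -2008.7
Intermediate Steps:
r(R, Y) = ⅙ + R²*Y²/6 (r(R, Y) = 1 + (((R*Y)*R)*Y - 5)/6 = 1 + ((Y*R²)*Y - 5)/6 = 1 + (R²*Y² - 5)/6 = 1 + (-5 + R²*Y²)/6 = 1 + (-⅚ + R²*Y²/6) = ⅙ + R²*Y²/6)
t(C) = ⅙ - C + C²/6 (t(C) = (⅙ + (⅙)*1²*C²) - C = (⅙ + (⅙)*1*C²) - C = (⅙ + C²/6) - C = ⅙ - C + C²/6)
(t(10)*(-170/96))*166 = ((⅙ - 1*10 + (⅙)*10²)*(-170/96))*166 = ((⅙ - 10 + (⅙)*100)*(-170*1/96))*166 = ((⅙ - 10 + 50/3)*(-85/48))*166 = ((41/6)*(-85/48))*166 = -3485/288*166 = -289255/144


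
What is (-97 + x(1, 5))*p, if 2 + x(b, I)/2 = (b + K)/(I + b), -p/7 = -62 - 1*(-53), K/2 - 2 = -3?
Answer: -6384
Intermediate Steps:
K = -2 (K = 4 + 2*(-3) = 4 - 6 = -2)
p = 63 (p = -7*(-62 - 1*(-53)) = -7*(-62 + 53) = -7*(-9) = 63)
x(b, I) = -4 + 2*(-2 + b)/(I + b) (x(b, I) = -4 + 2*((b - 2)/(I + b)) = -4 + 2*((-2 + b)/(I + b)) = -4 + 2*(-2 + b)/(I + b))
(-97 + x(1, 5))*p = (-97 + 2*(-2 - 1*1 - 2*5)/(5 + 1))*63 = (-97 + 2*(-2 - 1 - 10)/6)*63 = (-97 + 2*(1/6)*(-13))*63 = (-97 - 13/3)*63 = -304/3*63 = -6384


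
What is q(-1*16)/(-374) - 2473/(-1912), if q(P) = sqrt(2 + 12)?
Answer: 2473/1912 - sqrt(14)/374 ≈ 1.2834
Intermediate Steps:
q(P) = sqrt(14)
q(-1*16)/(-374) - 2473/(-1912) = sqrt(14)/(-374) - 2473/(-1912) = sqrt(14)*(-1/374) - 2473*(-1/1912) = -sqrt(14)/374 + 2473/1912 = 2473/1912 - sqrt(14)/374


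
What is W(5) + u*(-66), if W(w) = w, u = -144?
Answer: 9509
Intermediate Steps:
W(5) + u*(-66) = 5 - 144*(-66) = 5 + 9504 = 9509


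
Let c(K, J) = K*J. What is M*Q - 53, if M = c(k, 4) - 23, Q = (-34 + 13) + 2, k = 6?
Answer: -72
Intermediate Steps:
Q = -19 (Q = -21 + 2 = -19)
c(K, J) = J*K
M = 1 (M = 4*6 - 23 = 24 - 23 = 1)
M*Q - 53 = 1*(-19) - 53 = -19 - 53 = -72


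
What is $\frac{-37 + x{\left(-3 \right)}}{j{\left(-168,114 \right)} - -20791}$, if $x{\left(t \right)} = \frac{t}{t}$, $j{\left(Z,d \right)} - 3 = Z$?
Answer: $- \frac{18}{10313} \approx -0.0017454$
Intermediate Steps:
$j{\left(Z,d \right)} = 3 + Z$
$x{\left(t \right)} = 1$
$\frac{-37 + x{\left(-3 \right)}}{j{\left(-168,114 \right)} - -20791} = \frac{-37 + 1}{\left(3 - 168\right) - -20791} = - \frac{36}{-165 + 20791} = - \frac{36}{20626} = \left(-36\right) \frac{1}{20626} = - \frac{18}{10313}$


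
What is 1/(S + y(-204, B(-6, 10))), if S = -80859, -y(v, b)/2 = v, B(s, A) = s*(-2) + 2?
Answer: -1/80451 ≈ -1.2430e-5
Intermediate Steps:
B(s, A) = 2 - 2*s (B(s, A) = -2*s + 2 = 2 - 2*s)
y(v, b) = -2*v
1/(S + y(-204, B(-6, 10))) = 1/(-80859 - 2*(-204)) = 1/(-80859 + 408) = 1/(-80451) = -1/80451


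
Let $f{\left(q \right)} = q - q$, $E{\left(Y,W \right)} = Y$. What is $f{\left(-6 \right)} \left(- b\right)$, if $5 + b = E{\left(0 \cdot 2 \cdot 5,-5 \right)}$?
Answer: $0$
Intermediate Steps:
$b = -5$ ($b = -5 + 0 \cdot 2 \cdot 5 = -5 + 0 \cdot 5 = -5 + 0 = -5$)
$f{\left(q \right)} = 0$
$f{\left(-6 \right)} \left(- b\right) = 0 \left(\left(-1\right) \left(-5\right)\right) = 0 \cdot 5 = 0$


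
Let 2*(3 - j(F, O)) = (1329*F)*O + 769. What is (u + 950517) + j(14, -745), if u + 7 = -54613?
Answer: 15652501/2 ≈ 7.8262e+6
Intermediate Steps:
u = -54620 (u = -7 - 54613 = -54620)
j(F, O) = -763/2 - 1329*F*O/2 (j(F, O) = 3 - ((1329*F)*O + 769)/2 = 3 - (1329*F*O + 769)/2 = 3 - (769 + 1329*F*O)/2 = 3 + (-769/2 - 1329*F*O/2) = -763/2 - 1329*F*O/2)
(u + 950517) + j(14, -745) = (-54620 + 950517) + (-763/2 - 1329/2*14*(-745)) = 895897 + (-763/2 + 6930735) = 895897 + 13860707/2 = 15652501/2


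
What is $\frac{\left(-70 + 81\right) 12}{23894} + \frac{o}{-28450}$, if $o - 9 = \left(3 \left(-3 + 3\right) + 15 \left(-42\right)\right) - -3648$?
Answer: $- \frac{34285869}{339892150} \approx -0.10087$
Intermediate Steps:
$o = 3027$ ($o = 9 + \left(\left(3 \left(-3 + 3\right) + 15 \left(-42\right)\right) - -3648\right) = 9 + \left(\left(3 \cdot 0 - 630\right) + 3648\right) = 9 + \left(\left(0 - 630\right) + 3648\right) = 9 + \left(-630 + 3648\right) = 9 + 3018 = 3027$)
$\frac{\left(-70 + 81\right) 12}{23894} + \frac{o}{-28450} = \frac{\left(-70 + 81\right) 12}{23894} + \frac{3027}{-28450} = 11 \cdot 12 \cdot \frac{1}{23894} + 3027 \left(- \frac{1}{28450}\right) = 132 \cdot \frac{1}{23894} - \frac{3027}{28450} = \frac{66}{11947} - \frac{3027}{28450} = - \frac{34285869}{339892150}$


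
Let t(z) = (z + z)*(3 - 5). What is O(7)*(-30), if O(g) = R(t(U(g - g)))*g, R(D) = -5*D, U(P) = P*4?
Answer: 0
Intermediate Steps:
U(P) = 4*P
t(z) = -4*z (t(z) = (2*z)*(-2) = -4*z)
O(g) = 0 (O(g) = (-(-20)*4*(g - g))*g = (-(-20)*4*0)*g = (-(-20)*0)*g = (-5*0)*g = 0*g = 0)
O(7)*(-30) = 0*(-30) = 0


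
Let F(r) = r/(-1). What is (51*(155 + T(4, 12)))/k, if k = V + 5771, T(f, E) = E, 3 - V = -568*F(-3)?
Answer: 8517/7478 ≈ 1.1389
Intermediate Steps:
F(r) = -r (F(r) = r*(-1) = -r)
V = 1707 (V = 3 - (-568)*(-1*(-3)) = 3 - (-568)*3 = 3 - 1*(-1704) = 3 + 1704 = 1707)
k = 7478 (k = 1707 + 5771 = 7478)
(51*(155 + T(4, 12)))/k = (51*(155 + 12))/7478 = (51*167)*(1/7478) = 8517*(1/7478) = 8517/7478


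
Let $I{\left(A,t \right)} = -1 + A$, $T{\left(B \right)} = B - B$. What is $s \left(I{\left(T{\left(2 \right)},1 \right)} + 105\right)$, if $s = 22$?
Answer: $2288$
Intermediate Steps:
$T{\left(B \right)} = 0$
$s \left(I{\left(T{\left(2 \right)},1 \right)} + 105\right) = 22 \left(\left(-1 + 0\right) + 105\right) = 22 \left(-1 + 105\right) = 22 \cdot 104 = 2288$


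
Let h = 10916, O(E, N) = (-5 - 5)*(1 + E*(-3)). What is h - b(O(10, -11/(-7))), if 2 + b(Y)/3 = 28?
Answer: 10838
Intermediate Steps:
O(E, N) = -10 + 30*E (O(E, N) = -10*(1 - 3*E) = -10 + 30*E)
b(Y) = 78 (b(Y) = -6 + 3*28 = -6 + 84 = 78)
h - b(O(10, -11/(-7))) = 10916 - 1*78 = 10916 - 78 = 10838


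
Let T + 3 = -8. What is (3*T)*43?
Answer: -1419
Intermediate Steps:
T = -11 (T = -3 - 8 = -11)
(3*T)*43 = (3*(-11))*43 = -33*43 = -1419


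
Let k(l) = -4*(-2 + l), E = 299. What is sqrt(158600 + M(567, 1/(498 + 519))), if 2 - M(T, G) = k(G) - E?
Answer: sqrt(18260142905)/339 ≈ 398.61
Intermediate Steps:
k(l) = 8 - 4*l
M(T, G) = 293 + 4*G (M(T, G) = 2 - ((8 - 4*G) - 1*299) = 2 - ((8 - 4*G) - 299) = 2 - (-291 - 4*G) = 2 + (291 + 4*G) = 293 + 4*G)
sqrt(158600 + M(567, 1/(498 + 519))) = sqrt(158600 + (293 + 4/(498 + 519))) = sqrt(158600 + (293 + 4/1017)) = sqrt(158600 + 297985/1017) = sqrt(161594185/1017) = sqrt(18260142905)/339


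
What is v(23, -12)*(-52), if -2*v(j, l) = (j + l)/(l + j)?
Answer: 26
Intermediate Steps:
v(j, l) = -1/2 (v(j, l) = -(j + l)/(2*(l + j)) = -(j + l)/(2*(j + l)) = -1/2*1 = -1/2)
v(23, -12)*(-52) = -1/2*(-52) = 26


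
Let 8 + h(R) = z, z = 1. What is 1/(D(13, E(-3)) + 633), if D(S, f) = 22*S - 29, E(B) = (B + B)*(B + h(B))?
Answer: 1/890 ≈ 0.0011236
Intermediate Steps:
h(R) = -7 (h(R) = -8 + 1 = -7)
E(B) = 2*B*(-7 + B) (E(B) = (B + B)*(B - 7) = (2*B)*(-7 + B) = 2*B*(-7 + B))
D(S, f) = -29 + 22*S
1/(D(13, E(-3)) + 633) = 1/((-29 + 22*13) + 633) = 1/((-29 + 286) + 633) = 1/(257 + 633) = 1/890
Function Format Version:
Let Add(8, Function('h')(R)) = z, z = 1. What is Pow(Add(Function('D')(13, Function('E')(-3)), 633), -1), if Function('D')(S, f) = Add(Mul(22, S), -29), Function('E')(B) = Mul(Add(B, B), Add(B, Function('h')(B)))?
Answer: Rational(1, 890) ≈ 0.0011236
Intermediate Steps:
Function('h')(R) = -7 (Function('h')(R) = Add(-8, 1) = -7)
Function('E')(B) = Mul(2, B, Add(-7, B)) (Function('E')(B) = Mul(Add(B, B), Add(B, -7)) = Mul(Mul(2, B), Add(-7, B)) = Mul(2, B, Add(-7, B)))
Function('D')(S, f) = Add(-29, Mul(22, S))
Pow(Add(Function('D')(13, Function('E')(-3)), 633), -1) = Pow(Add(Add(-29, Mul(22, 13)), 633), -1) = Pow(Add(Add(-29, 286), 633), -1) = Pow(Add(257, 633), -1) = Pow(890, -1) = Rational(1, 890)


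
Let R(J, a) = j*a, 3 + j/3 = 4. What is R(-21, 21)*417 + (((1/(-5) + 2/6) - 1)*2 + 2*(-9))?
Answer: 393769/15 ≈ 26251.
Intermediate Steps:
j = 3 (j = -9 + 3*4 = -9 + 12 = 3)
R(J, a) = 3*a
R(-21, 21)*417 + (((1/(-5) + 2/6) - 1)*2 + 2*(-9)) = (3*21)*417 + (((1/(-5) + 2/6) - 1)*2 + 2*(-9)) = 63*417 + (((1*(-1/5) + 2*(1/6)) - 1)*2 - 18) = 26271 + (((-1/5 + 1/3) - 1)*2 - 18) = 26271 + ((2/15 - 1)*2 - 18) = 26271 + (-13/15*2 - 18) = 26271 + (-26/15 - 18) = 26271 - 296/15 = 393769/15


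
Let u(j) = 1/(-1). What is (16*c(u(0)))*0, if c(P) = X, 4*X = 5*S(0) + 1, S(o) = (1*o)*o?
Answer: 0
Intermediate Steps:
S(o) = o² (S(o) = o*o = o²)
X = ¼ (X = (5*0² + 1)/4 = (5*0 + 1)/4 = (0 + 1)/4 = (¼)*1 = ¼ ≈ 0.25000)
u(j) = -1
c(P) = ¼
(16*c(u(0)))*0 = (16*(¼))*0 = 4*0 = 0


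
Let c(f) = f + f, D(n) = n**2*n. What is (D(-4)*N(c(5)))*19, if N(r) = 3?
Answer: -3648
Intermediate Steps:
D(n) = n**3
c(f) = 2*f
(D(-4)*N(c(5)))*19 = ((-4)**3*3)*19 = -64*3*19 = -192*19 = -3648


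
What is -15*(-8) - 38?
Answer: 82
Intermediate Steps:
-15*(-8) - 38 = 120 - 38 = 82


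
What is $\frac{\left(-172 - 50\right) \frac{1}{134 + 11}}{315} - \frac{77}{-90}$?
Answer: $\frac{77711}{91350} \approx 0.85069$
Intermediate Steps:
$\frac{\left(-172 - 50\right) \frac{1}{134 + 11}}{315} - \frac{77}{-90} = - \frac{222}{145} \cdot \frac{1}{315} - - \frac{77}{90} = \left(-222\right) \frac{1}{145} \cdot \frac{1}{315} + \frac{77}{90} = \left(- \frac{222}{145}\right) \frac{1}{315} + \frac{77}{90} = - \frac{74}{15225} + \frac{77}{90} = \frac{77711}{91350}$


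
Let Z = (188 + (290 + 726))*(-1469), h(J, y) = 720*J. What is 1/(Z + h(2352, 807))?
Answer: -1/75236 ≈ -1.3292e-5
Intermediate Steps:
Z = -1768676 (Z = (188 + 1016)*(-1469) = 1204*(-1469) = -1768676)
1/(Z + h(2352, 807)) = 1/(-1768676 + 720*2352) = 1/(-1768676 + 1693440) = 1/(-75236) = -1/75236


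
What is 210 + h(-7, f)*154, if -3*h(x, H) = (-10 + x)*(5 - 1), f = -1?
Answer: 11102/3 ≈ 3700.7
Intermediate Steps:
h(x, H) = 40/3 - 4*x/3 (h(x, H) = -(-10 + x)*(5 - 1)/3 = -(-10 + x)*4/3 = -(-40 + 4*x)/3 = 40/3 - 4*x/3)
210 + h(-7, f)*154 = 210 + (40/3 - 4/3*(-7))*154 = 210 + (40/3 + 28/3)*154 = 210 + (68/3)*154 = 210 + 10472/3 = 11102/3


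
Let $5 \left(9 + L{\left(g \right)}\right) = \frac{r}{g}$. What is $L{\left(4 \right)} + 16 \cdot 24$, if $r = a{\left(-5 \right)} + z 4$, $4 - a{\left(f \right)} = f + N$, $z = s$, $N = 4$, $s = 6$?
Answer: $\frac{7529}{20} \approx 376.45$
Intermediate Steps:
$z = 6$
$a{\left(f \right)} = - f$ ($a{\left(f \right)} = 4 - \left(f + 4\right) = 4 - \left(4 + f\right) = - f$)
$r = 29$ ($r = \left(-1\right) \left(-5\right) + 6 \cdot 4 = 5 + 24 = 29$)
$L{\left(g \right)} = -9 + \frac{29}{5 g}$ ($L{\left(g \right)} = -9 + \frac{29 \frac{1}{g}}{5} = -9 + \frac{29}{5 g}$)
$L{\left(4 \right)} + 16 \cdot 24 = \left(-9 + \frac{29}{5 \cdot 4}\right) + 16 \cdot 24 = \left(-9 + \frac{29}{5} \cdot \frac{1}{4}\right) + 384 = \left(-9 + \frac{29}{20}\right) + 384 = - \frac{151}{20} + 384 = \frac{7529}{20}$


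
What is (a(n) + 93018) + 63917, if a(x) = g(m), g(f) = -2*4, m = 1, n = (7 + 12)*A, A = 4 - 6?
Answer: 156927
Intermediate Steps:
A = -2
n = -38 (n = (7 + 12)*(-2) = 19*(-2) = -38)
g(f) = -8
a(x) = -8
(a(n) + 93018) + 63917 = (-8 + 93018) + 63917 = 93010 + 63917 = 156927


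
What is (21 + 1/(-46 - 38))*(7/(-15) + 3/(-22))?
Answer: -350837/27720 ≈ -12.656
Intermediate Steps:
(21 + 1/(-46 - 38))*(7/(-15) + 3/(-22)) = (21 + 1/(-84))*(7*(-1/15) + 3*(-1/22)) = (21 - 1/84)*(-7/15 - 3/22) = (1763/84)*(-199/330) = -350837/27720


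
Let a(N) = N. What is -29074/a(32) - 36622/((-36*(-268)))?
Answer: -8802433/9648 ≈ -912.36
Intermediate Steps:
-29074/a(32) - 36622/((-36*(-268))) = -29074/32 - 36622/((-36*(-268))) = -29074*1/32 - 36622/9648 = -14537/16 - 36622*1/9648 = -14537/16 - 18311/4824 = -8802433/9648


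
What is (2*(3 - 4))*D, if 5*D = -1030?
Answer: 412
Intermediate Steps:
D = -206 (D = (1/5)*(-1030) = -206)
(2*(3 - 4))*D = (2*(3 - 4))*(-206) = (2*(-1))*(-206) = -2*(-206) = 412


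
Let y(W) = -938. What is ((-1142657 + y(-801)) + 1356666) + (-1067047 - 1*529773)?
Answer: -1383749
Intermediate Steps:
((-1142657 + y(-801)) + 1356666) + (-1067047 - 1*529773) = ((-1142657 - 938) + 1356666) + (-1067047 - 1*529773) = (-1143595 + 1356666) + (-1067047 - 529773) = 213071 - 1596820 = -1383749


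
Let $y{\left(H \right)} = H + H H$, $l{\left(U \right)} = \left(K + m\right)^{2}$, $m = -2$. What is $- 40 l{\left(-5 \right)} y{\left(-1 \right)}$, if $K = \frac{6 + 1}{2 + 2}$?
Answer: $0$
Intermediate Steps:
$K = \frac{7}{4} \approx 1.75$
$l{\left(U \right)} = \frac{1}{16}$ ($l{\left(U \right)} = \left(\frac{7}{4} - 2\right)^{2} = \left(- \frac{1}{4}\right)^{2} = \frac{1}{16}$)
$y{\left(H \right)} = H + H^{2}$
$- 40 l{\left(-5 \right)} y{\left(-1 \right)} = \left(-40\right) \frac{1}{16} \left(- (1 - 1)\right) = - \frac{5 \left(\left(-1\right) 0\right)}{2} = \left(- \frac{5}{2}\right) 0 = 0$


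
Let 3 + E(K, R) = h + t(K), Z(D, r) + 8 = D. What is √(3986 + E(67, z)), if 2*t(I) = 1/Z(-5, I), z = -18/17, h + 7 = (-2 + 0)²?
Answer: √2690454/26 ≈ 63.087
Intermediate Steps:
h = -3 (h = -7 + (-2 + 0)² = -7 + (-2)² = -7 + 4 = -3)
Z(D, r) = -8 + D
z = -18/17 (z = -18*1/17 = -18/17 ≈ -1.0588)
t(I) = -1/26 (t(I) = 1/(2*(-8 - 5)) = (½)/(-13) = (½)*(-1/13) = -1/26)
E(K, R) = -157/26 (E(K, R) = -3 + (-3 - 1/26) = -3 - 79/26 = -157/26)
√(3986 + E(67, z)) = √(3986 - 157/26) = √(103479/26) = √2690454/26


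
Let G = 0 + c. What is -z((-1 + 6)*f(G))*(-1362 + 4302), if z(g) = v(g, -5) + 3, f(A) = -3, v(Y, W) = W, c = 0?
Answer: 5880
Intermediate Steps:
G = 0 (G = 0 + 0 = 0)
z(g) = -2 (z(g) = -5 + 3 = -2)
-z((-1 + 6)*f(G))*(-1362 + 4302) = -(-2)*(-1362 + 4302) = -(-2)*2940 = -1*(-5880) = 5880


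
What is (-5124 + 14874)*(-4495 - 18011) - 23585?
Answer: -219457085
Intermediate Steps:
(-5124 + 14874)*(-4495 - 18011) - 23585 = 9750*(-22506) - 23585 = -219433500 - 23585 = -219457085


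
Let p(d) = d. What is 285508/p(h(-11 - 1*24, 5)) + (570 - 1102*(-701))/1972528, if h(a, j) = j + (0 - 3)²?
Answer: 17599479601/862981 ≈ 20394.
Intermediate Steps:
h(a, j) = 9 + j (h(a, j) = j + (-3)² = j + 9 = 9 + j)
285508/p(h(-11 - 1*24, 5)) + (570 - 1102*(-701))/1972528 = 285508/(9 + 5) + (570 - 1102*(-701))/1972528 = 285508/14 + (570 + 772502)*(1/1972528) = 285508*(1/14) + 773072*(1/1972528) = 142754/7 + 48317/123283 = 17599479601/862981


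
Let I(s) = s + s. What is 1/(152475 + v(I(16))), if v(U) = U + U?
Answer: 1/152539 ≈ 6.5557e-6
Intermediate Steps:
I(s) = 2*s
v(U) = 2*U
1/(152475 + v(I(16))) = 1/(152475 + 2*(2*16)) = 1/(152475 + 2*32) = 1/(152475 + 64) = 1/152539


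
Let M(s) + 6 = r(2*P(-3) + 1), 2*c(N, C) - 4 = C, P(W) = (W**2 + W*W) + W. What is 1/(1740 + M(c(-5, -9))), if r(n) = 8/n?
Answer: 31/53762 ≈ 0.00057662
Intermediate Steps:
P(W) = W + 2*W**2 (P(W) = (W**2 + W**2) + W = 2*W**2 + W = W + 2*W**2)
c(N, C) = 2 + C/2
M(s) = -178/31 (M(s) = -6 + 8/(2*(-3*(1 + 2*(-3))) + 1) = -6 + 8/(2*(-3*(1 - 6)) + 1) = -6 + 8/(2*(-3*(-5)) + 1) = -6 + 8/(2*15 + 1) = -6 + 8/(30 + 1) = -6 + 8/31 = -178/31)
1/(1740 + M(c(-5, -9))) = 1/(1740 - 178/31) = 1/(53762/31) = 31/53762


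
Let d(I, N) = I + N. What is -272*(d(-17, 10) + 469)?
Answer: -125664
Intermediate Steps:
-272*(d(-17, 10) + 469) = -272*((-17 + 10) + 469) = -272*(-7 + 469) = -272*462 = -125664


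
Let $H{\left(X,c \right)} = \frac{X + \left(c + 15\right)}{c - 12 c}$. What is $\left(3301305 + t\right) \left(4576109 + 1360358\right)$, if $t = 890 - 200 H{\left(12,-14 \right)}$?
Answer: $\frac{1509451899262905}{77} \approx 1.9603 \cdot 10^{13}$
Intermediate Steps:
$H{\left(X,c \right)} = - \frac{15 + X + c}{11 c}$ ($H{\left(X,c \right)} = \frac{X + \left(15 + c\right)}{\left(-11\right) c} = \left(15 + X + c\right) \left(- \frac{1}{11 c}\right) = - \frac{15 + X + c}{11 c}$)
$t = \frac{67230}{77}$ ($t = 890 - 200 \frac{-15 - 12 - -14}{11 \left(-14\right)} = 890 - 200 \cdot \frac{1}{11} \left(- \frac{1}{14}\right) \left(-15 - 12 + 14\right) = 890 - 200 \cdot \frac{1}{11} \left(- \frac{1}{14}\right) \left(-13\right) = 890 - \frac{1300}{77} = \frac{67230}{77} \approx 873.12$)
$\left(3301305 + t\right) \left(4576109 + 1360358\right) = \left(3301305 + \frac{67230}{77}\right) \left(4576109 + 1360358\right) = \frac{254267715}{77} \cdot 5936467 = \frac{1509451899262905}{77}$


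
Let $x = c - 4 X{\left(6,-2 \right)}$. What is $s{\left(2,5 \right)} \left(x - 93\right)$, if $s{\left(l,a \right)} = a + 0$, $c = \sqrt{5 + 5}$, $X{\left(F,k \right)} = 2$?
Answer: $-505 + 5 \sqrt{10} \approx -489.19$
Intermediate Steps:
$c = \sqrt{10} \approx 3.1623$
$s{\left(l,a \right)} = a$
$x = -8 + \sqrt{10}$ ($x = \sqrt{10} - 8 = -8 + \sqrt{10} \approx -4.8377$)
$s{\left(2,5 \right)} \left(x - 93\right) = 5 \left(\left(-8 + \sqrt{10}\right) - 93\right) = 5 \left(-101 + \sqrt{10}\right) = -505 + 5 \sqrt{10}$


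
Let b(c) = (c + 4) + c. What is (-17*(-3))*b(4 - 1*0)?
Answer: 612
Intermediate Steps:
b(c) = 4 + 2*c (b(c) = (4 + c) + c = 4 + 2*c)
(-17*(-3))*b(4 - 1*0) = (-17*(-3))*(4 + 2*(4 - 1*0)) = 51*(4 + 2*(4 + 0)) = 51*(4 + 2*4) = 51*(4 + 8) = 51*12 = 612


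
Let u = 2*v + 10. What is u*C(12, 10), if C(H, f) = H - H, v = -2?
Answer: 0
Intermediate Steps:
C(H, f) = 0
u = 6 (u = 2*(-2) + 10 = -4 + 10 = 6)
u*C(12, 10) = 6*0 = 0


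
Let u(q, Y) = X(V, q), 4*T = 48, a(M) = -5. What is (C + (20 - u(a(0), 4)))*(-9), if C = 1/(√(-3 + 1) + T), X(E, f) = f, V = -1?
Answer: 9*(-25*√2 + 301*I)/(√2 - 12*I) ≈ -225.74 + 0.087178*I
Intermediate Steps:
T = 12 (T = (¼)*48 = 12)
u(q, Y) = q
C = 1/(12 + I*√2) (C = 1/(√(-3 + 1) + 12) = 1/(√(-2) + 12) = 1/(I*√2 + 12) = 1/(12 + I*√2) ≈ 0.082192 - 0.0096864*I)
(C + (20 - u(a(0), 4)))*(-9) = ((6/73 - I*√2/146) + (20 - 1*(-5)))*(-9) = ((6/73 - I*√2/146) + (20 + 5))*(-9) = ((6/73 - I*√2/146) + 25)*(-9) = (1831/73 - I*√2/146)*(-9) = -16479/73 + 9*I*√2/146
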